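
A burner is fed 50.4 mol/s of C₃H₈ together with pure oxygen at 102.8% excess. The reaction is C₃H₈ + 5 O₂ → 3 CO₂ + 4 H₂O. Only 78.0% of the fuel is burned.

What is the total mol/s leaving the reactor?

Stoichiometric O₂ = 5 × 50.4 = 252 mol/s; O₂ fed = 252 × 2.028 = 511.1 mol/s.
Fuel reacted = 0.78 × 50.4 → ξ = 39.31 mol/s.
Outlet (n = n₀ + ν ξ):
  C₃H₈: 50.4 − 1(39.31) = 11.09
  O₂: 511.1 − 5(39.31) = 314.5
  CO₂: 0 + 3(39.31) = 117.9
  H₂O: 0 + 4(39.31) = 157.2
Total out = 11.09 + 314.5 + 117.9 + 157.2 = 600.8 mol/s.

601 mol/s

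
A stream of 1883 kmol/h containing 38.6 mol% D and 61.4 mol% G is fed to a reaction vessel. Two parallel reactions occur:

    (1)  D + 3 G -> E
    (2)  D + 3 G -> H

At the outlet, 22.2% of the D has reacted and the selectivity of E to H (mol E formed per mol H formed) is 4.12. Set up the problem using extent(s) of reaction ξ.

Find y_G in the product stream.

0.48

Conversion of D: D consumed = 0.222 × 726.8 = 161.4 kmol/h = 1ξ₁ + 1ξ₂.
Selectivity: 1ξ₁ / (1ξ₂) = 4.12 → ξ₁ = 4.12 ξ₂.
Substitute: (1·4.12 + 1) ξ₂ = 161.4 → ξ₂ = 31.52 kmol/h, ξ₁ = 129.8 kmol/h.
Outlet amounts (n = n₀ + Σ ν·ξ):
  D: 726.8 − 1(129.8) − 1(31.52) = 565.5
  G: 1156 − 3(129.8) − 3(31.52) = 672.1
  E: 0 + 1(129.8) = 129.8
  H: 0 + 1(31.52) = 31.52
Total out = 1399 kmol/h; y_G = 672.1 / 1399 = 0.4804.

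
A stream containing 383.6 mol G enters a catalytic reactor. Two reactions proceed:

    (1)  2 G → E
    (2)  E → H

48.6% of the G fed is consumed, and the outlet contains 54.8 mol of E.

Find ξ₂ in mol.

Conversion of G: G consumed = 2ξ₁ = 0.486 × 383.6 → ξ₁ = 93.21 mol.
E balance: n_E = 0 + 1ξ₁ − 1ξ₂ = 54.8 → ξ₂ = (1·93.21 − 54.8)/1 = 38.41 mol.
Outlet amounts (n = n₀ + Σ ν·ξ):
  G: 383.6 − 2(93.21) = 197.2
  E: 0 + 1(93.21) − 1(38.41) = 54.8
  H: 0 + 1(38.41) = 38.41

ξ₂ = 38.4 mol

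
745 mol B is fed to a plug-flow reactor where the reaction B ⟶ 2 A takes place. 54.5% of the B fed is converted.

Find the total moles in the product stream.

B reacted = 0.545 × 745 = 406 mol; ν_B = −1, so ξ = 406/1 = 406 mol.
Outlet amounts (n = n₀ + ν ξ):
  B: 745 − 1(406) = 339
  A: 0 + 2(406) = 812.1
Total out = 339 + 812.1 = 1151 mol.

1150 mol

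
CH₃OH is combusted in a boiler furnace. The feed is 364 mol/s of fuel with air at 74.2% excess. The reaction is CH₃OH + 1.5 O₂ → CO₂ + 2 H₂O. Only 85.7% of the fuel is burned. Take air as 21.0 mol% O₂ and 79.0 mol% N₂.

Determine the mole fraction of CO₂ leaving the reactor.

0.0618

Stoichiometric O₂ = 1.5 × 364 = 546 mol/s; O₂ fed = 546 × 1.742 = 951.1 mol/s.
N₂ fed = 951.1 × 79/21 = 3578 mol/s.
Fuel reacted = 0.857 × 364 → ξ = 311.9 mol/s.
Outlet (n = n₀ + ν ξ):
  CH₃OH: 364 − 1(311.9) = 52.05
  O₂: 951.1 − 1.5(311.9) = 483.2
  N₂: 3578 (inert)
  CO₂: 0 + 1(311.9) = 311.9
  H₂O: 0 + 2(311.9) = 623.9
Total out = 5049 mol/s; y_CO₂ = 311.9 / 5049 = 0.06178.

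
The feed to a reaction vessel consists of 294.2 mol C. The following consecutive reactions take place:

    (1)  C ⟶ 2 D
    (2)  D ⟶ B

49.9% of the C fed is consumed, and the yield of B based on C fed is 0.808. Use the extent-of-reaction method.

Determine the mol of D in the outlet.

55.9 mol

Conversion of C: C consumed = 1ξ₁ = 0.499 × 294.2 → ξ₁ = 146.8 mol.
Yield of B: 1ξ₂ / 294.2 = 0.808 → ξ₂ = 237.7 mol.
Outlet amounts (n = n₀ + Σ ν·ξ):
  C: 294.2 − 1(146.8) = 147.4
  D: 0 + 2(146.8) − 1(237.7) = 55.9
  B: 0 + 1(237.7) = 237.7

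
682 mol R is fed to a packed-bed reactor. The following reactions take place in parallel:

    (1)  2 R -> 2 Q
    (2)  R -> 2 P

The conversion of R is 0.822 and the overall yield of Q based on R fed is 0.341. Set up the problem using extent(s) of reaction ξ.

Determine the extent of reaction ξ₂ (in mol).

Yield of Q: 2ξ₁ / 682 = 0.341 → ξ₁ = 116.3 mol.
Conversion of R: 2ξ₁ + 1ξ₂ = 0.822 × 682 = 560.6 → ξ₂ = 328 mol.
Outlet amounts (n = n₀ + Σ ν·ξ):
  R: 682 − 2(116.3) − 1(328) = 121.4
  Q: 0 + 2(116.3) = 232.6
  P: 0 + 2(328) = 656.1

ξ₂ = 328 mol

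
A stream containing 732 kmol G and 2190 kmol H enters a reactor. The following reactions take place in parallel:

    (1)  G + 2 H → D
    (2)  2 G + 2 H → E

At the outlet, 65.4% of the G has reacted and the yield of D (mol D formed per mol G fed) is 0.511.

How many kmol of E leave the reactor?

52.3 kmol

Yield of D: 1ξ₁ / 732 = 0.511 → ξ₁ = 374.1 kmol.
Conversion of G: 1ξ₁ + 2ξ₂ = 0.654 × 732 = 478.7 → ξ₂ = 52.34 kmol.
Outlet amounts (n = n₀ + Σ ν·ξ):
  G: 732 − 1(374.1) − 2(52.34) = 253.3
  H: 2190 − 2(374.1) − 2(52.34) = 1337
  D: 0 + 1(374.1) = 374.1
  E: 0 + 1(52.34) = 52.34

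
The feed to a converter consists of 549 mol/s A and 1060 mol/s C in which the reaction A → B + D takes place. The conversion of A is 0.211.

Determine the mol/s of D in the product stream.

A reacted = 0.211 × 549 = 115.8 mol/s; ν_A = −1, so ξ = 115.8/1 = 115.8 mol/s.
Outlet amounts (n = n₀ + ν ξ):
  A: 549 − 1(115.8) = 433.2
  B: 0 + 1(115.8) = 115.8
  D: 0 + 1(115.8) = 115.8
  C: 1060 (inert)

116 mol/s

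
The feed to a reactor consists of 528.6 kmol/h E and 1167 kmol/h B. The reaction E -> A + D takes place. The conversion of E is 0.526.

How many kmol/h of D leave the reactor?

278 kmol/h

E reacted = 0.526 × 528.6 = 278 kmol/h; ν_E = −1, so ξ = 278/1 = 278 kmol/h.
Outlet amounts (n = n₀ + ν ξ):
  E: 528.6 − 1(278) = 250.6
  A: 0 + 1(278) = 278
  D: 0 + 1(278) = 278
  B: 1167 (inert)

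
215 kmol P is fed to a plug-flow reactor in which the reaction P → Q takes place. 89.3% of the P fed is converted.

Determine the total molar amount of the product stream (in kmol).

P reacted = 0.893 × 215 = 192 kmol; ν_P = −1, so ξ = 192/1 = 192 kmol.
Outlet amounts (n = n₀ + ν ξ):
  P: 215 − 1(192) = 23
  Q: 0 + 1(192) = 192
Total out = 23 + 192 = 215 kmol.

215 kmol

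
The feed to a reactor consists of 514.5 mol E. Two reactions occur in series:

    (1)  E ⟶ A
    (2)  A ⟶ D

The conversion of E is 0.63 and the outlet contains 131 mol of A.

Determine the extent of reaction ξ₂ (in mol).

Conversion of E: E consumed = 1ξ₁ = 0.63 × 514.5 → ξ₁ = 324.1 mol.
A balance: n_A = 0 + 1ξ₁ − 1ξ₂ = 131 → ξ₂ = (1·324.1 − 131)/1 = 193.1 mol.
Outlet amounts (n = n₀ + Σ ν·ξ):
  E: 514.5 − 1(324.1) = 190.4
  A: 0 + 1(324.1) − 1(193.1) = 131
  D: 0 + 1(193.1) = 193.1

ξ₂ = 193 mol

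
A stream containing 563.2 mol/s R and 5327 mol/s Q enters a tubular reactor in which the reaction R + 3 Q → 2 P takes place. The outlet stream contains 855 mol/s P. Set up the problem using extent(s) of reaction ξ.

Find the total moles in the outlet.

For P: n = n₀ + 2ξ → 855 = 0 + 2ξ, giving ξ = 427.5 mol/s.
Outlet amounts (n = n₀ + ν ξ):
  R: 563.2 − 1(427.5) = 135.7
  Q: 5327 − 3(427.5) = 4044
  P: 0 + 2(427.5) = 855
Total out = 135.7 + 4044 + 855 = 5035 mol/s.

5040 mol/s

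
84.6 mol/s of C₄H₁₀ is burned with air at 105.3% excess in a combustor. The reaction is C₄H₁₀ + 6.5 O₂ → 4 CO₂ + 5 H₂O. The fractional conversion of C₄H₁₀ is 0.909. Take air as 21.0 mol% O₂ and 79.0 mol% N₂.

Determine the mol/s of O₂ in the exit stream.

Stoichiometric O₂ = 6.5 × 84.6 = 549.9 mol/s; O₂ fed = 549.9 × 2.053 = 1129 mol/s.
N₂ fed = 1129 × 79/21 = 4247 mol/s.
Fuel reacted = 0.909 × 84.6 → ξ = 76.9 mol/s.
Outlet (n = n₀ + ν ξ):
  C₄H₁₀: 84.6 − 1(76.9) = 7.699
  O₂: 1129 − 6.5(76.9) = 629.1
  N₂: 4247 (inert)
  CO₂: 0 + 4(76.9) = 307.6
  H₂O: 0 + 5(76.9) = 384.5

629 mol/s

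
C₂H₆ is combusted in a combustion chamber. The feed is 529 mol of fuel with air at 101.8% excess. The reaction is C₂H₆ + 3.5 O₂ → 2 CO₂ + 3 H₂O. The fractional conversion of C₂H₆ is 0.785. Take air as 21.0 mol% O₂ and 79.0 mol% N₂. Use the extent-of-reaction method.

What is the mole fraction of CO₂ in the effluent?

0.0448

Stoichiometric O₂ = 3.5 × 529 = 1852 mol; O₂ fed = 1852 × 2.018 = 3736 mol.
N₂ fed = 3736 × 79/21 = 14060 mol.
Fuel reacted = 0.785 × 529 → ξ = 415.3 mol.
Outlet (n = n₀ + ν ξ):
  C₂H₆: 529 − 1(415.3) = 113.7
  O₂: 3736 − 3.5(415.3) = 2283
  N₂: 14060 (inert)
  CO₂: 0 + 2(415.3) = 830.5
  H₂O: 0 + 3(415.3) = 1246
Total out = 18530 mol; y_CO₂ = 830.5 / 18530 = 0.04482.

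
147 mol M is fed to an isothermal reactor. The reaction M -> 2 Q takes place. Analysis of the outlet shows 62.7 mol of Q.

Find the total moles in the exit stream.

178 mol

For Q: n = n₀ + 2ξ → 62.7 = 0 + 2ξ, giving ξ = 31.35 mol.
Outlet amounts (n = n₀ + ν ξ):
  M: 147 − 1(31.35) = 115.7
  Q: 0 + 2(31.35) = 62.7
Total out = 115.7 + 62.7 = 178.4 mol.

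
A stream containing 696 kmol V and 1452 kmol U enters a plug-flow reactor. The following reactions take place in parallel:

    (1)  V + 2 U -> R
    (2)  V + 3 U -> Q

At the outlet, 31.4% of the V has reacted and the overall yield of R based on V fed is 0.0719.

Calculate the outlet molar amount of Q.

Yield of R: 1ξ₁ / 696 = 0.0719 → ξ₁ = 50.04 kmol.
Conversion of V: 1ξ₁ + 1ξ₂ = 0.314 × 696 = 218.5 → ξ₂ = 168.5 kmol.
Outlet amounts (n = n₀ + Σ ν·ξ):
  V: 696 − 1(50.04) − 1(168.5) = 477.5
  U: 1452 − 2(50.04) − 3(168.5) = 846.4
  R: 0 + 1(50.04) = 50.04
  Q: 0 + 1(168.5) = 168.5

169 kmol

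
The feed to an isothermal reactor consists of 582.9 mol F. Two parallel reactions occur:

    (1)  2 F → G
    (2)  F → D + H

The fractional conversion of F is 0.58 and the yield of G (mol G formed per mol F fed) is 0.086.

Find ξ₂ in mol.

ξ₂ = 238 mol

Yield of G: 1ξ₁ / 582.9 = 0.086 → ξ₁ = 50.13 mol.
Conversion of F: 2ξ₁ + 1ξ₂ = 0.58 × 582.9 = 338.1 → ξ₂ = 237.8 mol.
Outlet amounts (n = n₀ + Σ ν·ξ):
  F: 582.9 − 2(50.13) − 1(237.8) = 244.8
  G: 0 + 1(50.13) = 50.13
  D: 0 + 1(237.8) = 237.8
  H: 0 + 1(237.8) = 237.8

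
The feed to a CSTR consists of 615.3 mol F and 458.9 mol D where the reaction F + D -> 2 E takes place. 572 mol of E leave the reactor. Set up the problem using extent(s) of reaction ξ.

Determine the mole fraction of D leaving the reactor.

0.161

For E: n = n₀ + 2ξ → 572 = 0 + 2ξ, giving ξ = 286 mol.
Outlet amounts (n = n₀ + ν ξ):
  F: 615.3 − 1(286) = 329.3
  D: 458.9 − 1(286) = 172.9
  E: 0 + 2(286) = 572
Total out = 1074 mol; y_D = 172.9 / 1074 = 0.161.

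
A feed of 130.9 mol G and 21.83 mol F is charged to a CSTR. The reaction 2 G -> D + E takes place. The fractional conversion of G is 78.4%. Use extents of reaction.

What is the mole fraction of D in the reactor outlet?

0.336

G reacted = 0.784 × 130.9 = 102.6 mol; ν_G = −2, so ξ = 102.6/2 = 51.31 mol.
Outlet amounts (n = n₀ + ν ξ):
  G: 130.9 − 2(51.31) = 28.27
  D: 0 + 1(51.31) = 51.31
  E: 0 + 1(51.31) = 51.31
  F: 21.83 (inert)
Total out = 152.7 mol; y_D = 51.31 / 152.7 = 0.336.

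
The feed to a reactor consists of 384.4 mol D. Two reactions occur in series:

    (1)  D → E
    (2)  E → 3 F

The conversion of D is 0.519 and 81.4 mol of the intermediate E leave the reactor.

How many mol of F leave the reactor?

354 mol

Conversion of D: D consumed = 1ξ₁ = 0.519 × 384.4 → ξ₁ = 199.5 mol.
E balance: n_E = 0 + 1ξ₁ − 1ξ₂ = 81.4 → ξ₂ = (1·199.5 − 81.4)/1 = 118.1 mol.
Outlet amounts (n = n₀ + Σ ν·ξ):
  D: 384.4 − 1(199.5) = 184.9
  E: 0 + 1(199.5) − 1(118.1) = 81.4
  F: 0 + 3(118.1) = 354.3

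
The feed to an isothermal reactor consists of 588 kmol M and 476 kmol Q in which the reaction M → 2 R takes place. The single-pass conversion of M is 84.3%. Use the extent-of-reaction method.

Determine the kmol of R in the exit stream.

991 kmol

M reacted = 0.843 × 588 = 495.7 kmol; ν_M = −1, so ξ = 495.7/1 = 495.7 kmol.
Outlet amounts (n = n₀ + ν ξ):
  M: 588 − 1(495.7) = 92.32
  R: 0 + 2(495.7) = 991.4
  Q: 476 (inert)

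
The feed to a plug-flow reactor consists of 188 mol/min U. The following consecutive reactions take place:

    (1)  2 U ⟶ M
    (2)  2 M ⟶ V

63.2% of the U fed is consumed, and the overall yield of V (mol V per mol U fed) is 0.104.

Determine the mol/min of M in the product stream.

20.3 mol/min

Conversion of U: U consumed = 2ξ₁ = 0.632 × 188 → ξ₁ = 59.41 mol/min.
Yield of V: 1ξ₂ / 188 = 0.104 → ξ₂ = 19.55 mol/min.
Outlet amounts (n = n₀ + Σ ν·ξ):
  U: 188 − 2(59.41) = 69.18
  M: 0 + 1(59.41) − 2(19.55) = 20.3
  V: 0 + 1(19.55) = 19.55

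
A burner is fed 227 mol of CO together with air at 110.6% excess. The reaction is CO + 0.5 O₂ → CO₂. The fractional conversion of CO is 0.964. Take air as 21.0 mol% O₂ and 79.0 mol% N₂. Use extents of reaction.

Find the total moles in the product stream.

Stoichiometric O₂ = 0.5 × 227 = 113.5 mol; O₂ fed = 113.5 × 2.106 = 239 mol.
N₂ fed = 239 × 79/21 = 899.2 mol.
Fuel reacted = 0.964 × 227 → ξ = 218.8 mol.
Outlet (n = n₀ + ν ξ):
  CO: 227 − 1(218.8) = 8.172
  O₂: 239 − 0.5(218.8) = 129.6
  N₂: 899.2 (inert)
  CO₂: 0 + 1(218.8) = 218.8
Total out = 8.172 + 129.6 + 899.2 + 218.8 = 1256 mol.

1260 mol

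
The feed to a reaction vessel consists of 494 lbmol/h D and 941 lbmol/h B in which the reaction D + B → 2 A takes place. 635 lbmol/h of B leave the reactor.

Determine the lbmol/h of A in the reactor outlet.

612 lbmol/h

For B: n = n₀ − 1ξ → 635 = 941 − 1ξ, giving ξ = 306 lbmol/h.
Outlet amounts (n = n₀ + ν ξ):
  D: 494 − 1(306) = 188
  B: 941 − 1(306) = 635
  A: 0 + 2(306) = 612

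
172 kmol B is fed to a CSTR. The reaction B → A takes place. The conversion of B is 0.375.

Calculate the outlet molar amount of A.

64.5 kmol

B reacted = 0.375 × 172 = 64.5 kmol; ν_B = −1, so ξ = 64.5/1 = 64.5 kmol.
Outlet amounts (n = n₀ + ν ξ):
  B: 172 − 1(64.5) = 107.5
  A: 0 + 1(64.5) = 64.5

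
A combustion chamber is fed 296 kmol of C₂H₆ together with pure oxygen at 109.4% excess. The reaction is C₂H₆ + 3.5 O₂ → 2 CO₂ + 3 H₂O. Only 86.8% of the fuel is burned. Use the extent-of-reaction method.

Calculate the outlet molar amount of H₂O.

Stoichiometric O₂ = 3.5 × 296 = 1036 kmol; O₂ fed = 1036 × 2.094 = 2169 kmol.
Fuel reacted = 0.868 × 296 → ξ = 256.9 kmol.
Outlet (n = n₀ + ν ξ):
  C₂H₆: 296 − 1(256.9) = 39.07
  O₂: 2169 − 3.5(256.9) = 1270
  CO₂: 0 + 2(256.9) = 513.9
  H₂O: 0 + 3(256.9) = 770.8

771 kmol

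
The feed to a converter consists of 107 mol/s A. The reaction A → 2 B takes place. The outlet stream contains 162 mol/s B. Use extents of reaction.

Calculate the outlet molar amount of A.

26 mol/s

For B: n = n₀ + 2ξ → 162 = 0 + 2ξ, giving ξ = 81 mol/s.
Outlet amounts (n = n₀ + ν ξ):
  A: 107 − 1(81) = 26
  B: 0 + 2(81) = 162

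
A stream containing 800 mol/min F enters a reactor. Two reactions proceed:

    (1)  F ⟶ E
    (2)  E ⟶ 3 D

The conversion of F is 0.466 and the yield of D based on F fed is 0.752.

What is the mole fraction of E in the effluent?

Conversion of F: F consumed = 1ξ₁ = 0.466 × 800 → ξ₁ = 372.8 mol/min.
Yield of D: 3ξ₂ / 800 = 0.752 → ξ₂ = 200.5 mol/min.
Outlet amounts (n = n₀ + Σ ν·ξ):
  F: 800 − 1(372.8) = 427.2
  E: 0 + 1(372.8) − 1(200.5) = 172.3
  D: 0 + 3(200.5) = 601.6
Total out = 1201 mol/min; y_E = 172.3 / 1201 = 0.1434.

0.143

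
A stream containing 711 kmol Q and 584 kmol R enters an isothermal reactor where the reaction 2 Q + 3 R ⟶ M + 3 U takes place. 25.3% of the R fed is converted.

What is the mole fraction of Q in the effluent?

0.492

R reacted = 0.253 × 584 = 147.8 kmol; ν_R = −3, so ξ = 147.8/3 = 49.25 kmol.
Outlet amounts (n = n₀ + ν ξ):
  Q: 711 − 2(49.25) = 612.5
  R: 584 − 3(49.25) = 436.2
  M: 0 + 1(49.25) = 49.25
  U: 0 + 3(49.25) = 147.8
Total out = 1246 kmol; y_Q = 612.5 / 1246 = 0.4917.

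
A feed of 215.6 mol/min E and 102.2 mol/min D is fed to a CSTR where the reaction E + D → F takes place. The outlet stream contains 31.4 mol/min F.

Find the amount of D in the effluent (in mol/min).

For F: n = n₀ + 1ξ → 31.4 = 0 + 1ξ, giving ξ = 31.4 mol/min.
Outlet amounts (n = n₀ + ν ξ):
  E: 215.6 − 1(31.4) = 184.2
  D: 102.2 − 1(31.4) = 70.8
  F: 0 + 1(31.4) = 31.4

70.8 mol/min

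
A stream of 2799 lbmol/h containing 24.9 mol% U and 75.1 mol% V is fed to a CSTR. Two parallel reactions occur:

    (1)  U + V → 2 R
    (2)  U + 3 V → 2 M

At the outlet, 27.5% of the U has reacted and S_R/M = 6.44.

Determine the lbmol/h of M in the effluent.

51.5 lbmol/h

Conversion of U: U consumed = 0.275 × 697 = 191.7 lbmol/h = 1ξ₁ + 1ξ₂.
Selectivity: 2ξ₁ / (2ξ₂) = 6.44 → ξ₁ = 6.44 ξ₂.
Substitute: (1·6.44 + 1) ξ₂ = 191.7 → ξ₂ = 25.76 lbmol/h, ξ₁ = 165.9 lbmol/h.
Outlet amounts (n = n₀ + Σ ν·ξ):
  U: 697 − 1(165.9) − 1(25.76) = 505.3
  V: 2102 − 1(165.9) − 3(25.76) = 1859
  R: 0 + 2(165.9) = 331.8
  M: 0 + 2(25.76) = 51.52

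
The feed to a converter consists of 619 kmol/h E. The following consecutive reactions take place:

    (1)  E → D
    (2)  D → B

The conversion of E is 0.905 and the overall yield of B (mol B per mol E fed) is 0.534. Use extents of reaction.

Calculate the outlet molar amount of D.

230 kmol/h

Conversion of E: E consumed = 1ξ₁ = 0.905 × 619 → ξ₁ = 560.2 kmol/h.
Yield of B: 1ξ₂ / 619 = 0.534 → ξ₂ = 330.5 kmol/h.
Outlet amounts (n = n₀ + Σ ν·ξ):
  E: 619 − 1(560.2) = 58.8
  D: 0 + 1(560.2) − 1(330.5) = 229.6
  B: 0 + 1(330.5) = 330.5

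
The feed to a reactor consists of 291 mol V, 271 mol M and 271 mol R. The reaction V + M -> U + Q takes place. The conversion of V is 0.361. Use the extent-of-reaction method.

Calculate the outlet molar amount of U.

105 mol

V reacted = 0.361 × 291 = 105.1 mol; ν_V = −1, so ξ = 105.1/1 = 105.1 mol.
Outlet amounts (n = n₀ + ν ξ):
  V: 291 − 1(105.1) = 185.9
  M: 271 − 1(105.1) = 165.9
  U: 0 + 1(105.1) = 105.1
  Q: 0 + 1(105.1) = 105.1
  R: 271 (inert)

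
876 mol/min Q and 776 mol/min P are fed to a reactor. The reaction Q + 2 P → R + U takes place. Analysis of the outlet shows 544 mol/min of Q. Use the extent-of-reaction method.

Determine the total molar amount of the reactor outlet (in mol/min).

1320 mol/min

For Q: n = n₀ − 1ξ → 544 = 876 − 1ξ, giving ξ = 332 mol/min.
Outlet amounts (n = n₀ + ν ξ):
  Q: 876 − 1(332) = 544
  P: 776 − 2(332) = 112
  R: 0 + 1(332) = 332
  U: 0 + 1(332) = 332
Total out = 544 + 112 + 332 + 332 = 1320 mol/min.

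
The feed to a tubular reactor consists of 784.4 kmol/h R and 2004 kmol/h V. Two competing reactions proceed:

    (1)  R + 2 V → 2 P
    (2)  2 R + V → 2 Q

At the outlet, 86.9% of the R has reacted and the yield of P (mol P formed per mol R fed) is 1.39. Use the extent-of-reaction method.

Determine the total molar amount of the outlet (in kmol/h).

2170 kmol/h

Yield of P: 2ξ₁ / 784.4 = 1.39 → ξ₁ = 545.2 kmol/h.
Conversion of R: 1ξ₁ + 2ξ₂ = 0.869 × 784.4 = 681.6 → ξ₂ = 68.24 kmol/h.
Outlet amounts (n = n₀ + Σ ν·ξ):
  R: 784.4 − 1(545.2) − 2(68.24) = 102.8
  V: 2004 − 2(545.2) − 1(68.24) = 845.4
  P: 0 + 2(545.2) = 1090
  Q: 0 + 2(68.24) = 136.5
Total out = 102.8 + 845.4 + 1090 + 136.5 = 2175 kmol/h.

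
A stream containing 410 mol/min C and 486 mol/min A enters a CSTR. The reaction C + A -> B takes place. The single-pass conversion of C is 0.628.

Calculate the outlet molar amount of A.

C reacted = 0.628 × 410 = 257.5 mol/min; ν_C = −1, so ξ = 257.5/1 = 257.5 mol/min.
Outlet amounts (n = n₀ + ν ξ):
  C: 410 − 1(257.5) = 152.5
  A: 486 − 1(257.5) = 228.5
  B: 0 + 1(257.5) = 257.5

229 mol/min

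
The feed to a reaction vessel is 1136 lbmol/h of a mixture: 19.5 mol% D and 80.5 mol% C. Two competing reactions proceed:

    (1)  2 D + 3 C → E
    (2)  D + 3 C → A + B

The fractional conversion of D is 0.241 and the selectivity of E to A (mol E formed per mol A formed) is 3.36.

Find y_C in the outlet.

Conversion of D: D consumed = 0.241 × 221.5 = 53.39 lbmol/h = 2ξ₁ + 1ξ₂.
Selectivity: 1ξ₁ / (1ξ₂) = 3.36 → ξ₁ = 3.36 ξ₂.
Substitute: (2·3.36 + 1) ξ₂ = 53.39 → ξ₂ = 6.915 lbmol/h, ξ₁ = 23.24 lbmol/h.
Outlet amounts (n = n₀ + Σ ν·ξ):
  D: 221.5 − 2(23.24) − 1(6.915) = 168.1
  C: 914.5 − 3(23.24) − 3(6.915) = 824
  E: 0 + 1(23.24) = 23.24
  A: 0 + 1(6.915) = 6.915
  B: 0 + 1(6.915) = 6.915
Total out = 1029 lbmol/h; y_C = 824 / 1029 = 0.8006.

0.801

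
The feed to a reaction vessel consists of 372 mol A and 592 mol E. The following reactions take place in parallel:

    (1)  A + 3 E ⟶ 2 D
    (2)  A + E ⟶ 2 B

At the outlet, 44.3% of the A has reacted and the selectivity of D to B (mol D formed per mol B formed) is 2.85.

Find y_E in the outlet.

0.254

Conversion of A: A consumed = 0.443 × 372 = 164.8 mol = 1ξ₁ + 1ξ₂.
Selectivity: 2ξ₁ / (2ξ₂) = 2.85 → ξ₁ = 2.85 ξ₂.
Substitute: (1·2.85 + 1) ξ₂ = 164.8 → ξ₂ = 42.8 mol, ξ₁ = 122 mol.
Outlet amounts (n = n₀ + Σ ν·ξ):
  A: 372 − 1(122) − 1(42.8) = 207.2
  E: 592 − 3(122) − 1(42.8) = 183.2
  D: 0 + 2(122) = 244
  B: 0 + 2(42.8) = 85.61
Total out = 720 mol; y_E = 183.2 / 720 = 0.2545.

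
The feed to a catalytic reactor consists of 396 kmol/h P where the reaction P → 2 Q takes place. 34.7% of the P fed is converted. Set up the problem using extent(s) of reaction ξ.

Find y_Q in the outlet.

0.515

P reacted = 0.347 × 396 = 137.4 kmol/h; ν_P = −1, so ξ = 137.4/1 = 137.4 kmol/h.
Outlet amounts (n = n₀ + ν ξ):
  P: 396 − 1(137.4) = 258.6
  Q: 0 + 2(137.4) = 274.8
Total out = 533.4 kmol/h; y_Q = 274.8 / 533.4 = 0.5152.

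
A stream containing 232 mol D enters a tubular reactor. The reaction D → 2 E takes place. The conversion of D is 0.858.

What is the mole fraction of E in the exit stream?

D reacted = 0.858 × 232 = 199.1 mol; ν_D = −1, so ξ = 199.1/1 = 199.1 mol.
Outlet amounts (n = n₀ + ν ξ):
  D: 232 − 1(199.1) = 32.94
  E: 0 + 2(199.1) = 398.1
Total out = 431.1 mol; y_E = 398.1 / 431.1 = 0.9236.

0.924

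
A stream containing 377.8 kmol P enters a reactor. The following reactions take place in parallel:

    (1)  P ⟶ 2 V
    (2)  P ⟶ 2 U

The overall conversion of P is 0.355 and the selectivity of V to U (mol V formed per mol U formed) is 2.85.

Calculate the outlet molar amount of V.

Conversion of P: P consumed = 0.355 × 377.8 = 134.1 kmol = 1ξ₁ + 1ξ₂.
Selectivity: 2ξ₁ / (2ξ₂) = 2.85 → ξ₁ = 2.85 ξ₂.
Substitute: (1·2.85 + 1) ξ₂ = 134.1 → ξ₂ = 34.84 kmol, ξ₁ = 99.28 kmol.
Outlet amounts (n = n₀ + Σ ν·ξ):
  P: 377.8 − 1(99.28) − 1(34.84) = 243.7
  V: 0 + 2(99.28) = 198.6
  U: 0 + 2(34.84) = 69.67

199 kmol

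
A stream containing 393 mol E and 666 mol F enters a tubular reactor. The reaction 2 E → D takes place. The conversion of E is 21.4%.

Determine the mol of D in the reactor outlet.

E reacted = 0.214 × 393 = 84.1 mol; ν_E = −2, so ξ = 84.1/2 = 42.05 mol.
Outlet amounts (n = n₀ + ν ξ):
  E: 393 − 2(42.05) = 308.9
  D: 0 + 1(42.05) = 42.05
  F: 666 (inert)

42.1 mol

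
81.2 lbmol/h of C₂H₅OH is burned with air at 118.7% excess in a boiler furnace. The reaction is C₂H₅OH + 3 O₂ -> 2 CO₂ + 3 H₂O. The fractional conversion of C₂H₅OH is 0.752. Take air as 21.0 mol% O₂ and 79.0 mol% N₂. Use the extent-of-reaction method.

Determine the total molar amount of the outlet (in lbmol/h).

Stoichiometric O₂ = 3 × 81.2 = 243.6 lbmol/h; O₂ fed = 243.6 × 2.187 = 532.8 lbmol/h.
N₂ fed = 532.8 × 79/21 = 2004 lbmol/h.
Fuel reacted = 0.752 × 81.2 → ξ = 61.06 lbmol/h.
Outlet (n = n₀ + ν ξ):
  C₂H₅OH: 81.2 − 1(61.06) = 20.14
  O₂: 532.8 − 3(61.06) = 349.6
  N₂: 2004 (inert)
  CO₂: 0 + 2(61.06) = 122.1
  H₂O: 0 + 3(61.06) = 183.2
Total out = 20.14 + 349.6 + 2004 + 122.1 + 183.2 = 2679 lbmol/h.

2680 lbmol/h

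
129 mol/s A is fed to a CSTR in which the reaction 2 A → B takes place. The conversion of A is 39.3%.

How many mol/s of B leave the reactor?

A reacted = 0.393 × 129 = 50.7 mol/s; ν_A = −2, so ξ = 50.7/2 = 25.35 mol/s.
Outlet amounts (n = n₀ + ν ξ):
  A: 129 − 2(25.35) = 78.3
  B: 0 + 1(25.35) = 25.35

25.3 mol/s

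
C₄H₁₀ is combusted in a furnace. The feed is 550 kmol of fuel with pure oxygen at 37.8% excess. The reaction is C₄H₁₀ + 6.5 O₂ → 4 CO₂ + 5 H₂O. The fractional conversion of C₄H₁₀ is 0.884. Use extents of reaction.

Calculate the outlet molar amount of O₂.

Stoichiometric O₂ = 6.5 × 550 = 3575 kmol; O₂ fed = 3575 × 1.378 = 4926 kmol.
Fuel reacted = 0.884 × 550 → ξ = 486.2 kmol.
Outlet (n = n₀ + ν ξ):
  C₄H₁₀: 550 − 1(486.2) = 63.8
  O₂: 4926 − 6.5(486.2) = 1766
  CO₂: 0 + 4(486.2) = 1945
  H₂O: 0 + 5(486.2) = 2431

1770 kmol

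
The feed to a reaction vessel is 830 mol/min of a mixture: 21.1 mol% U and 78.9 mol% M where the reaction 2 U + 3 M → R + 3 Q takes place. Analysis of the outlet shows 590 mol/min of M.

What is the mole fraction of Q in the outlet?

0.0802

For M: n = n₀ − 3ξ → 590 = 654.9 − 3ξ, giving ξ = 21.62 mol/min.
Outlet amounts (n = n₀ + ν ξ):
  U: 175.1 − 2(21.62) = 131.9
  M: 654.9 − 3(21.62) = 590
  R: 0 + 1(21.62) = 21.62
  Q: 0 + 3(21.62) = 64.87
Total out = 808.4 mol/min; y_Q = 64.87 / 808.4 = 0.08025.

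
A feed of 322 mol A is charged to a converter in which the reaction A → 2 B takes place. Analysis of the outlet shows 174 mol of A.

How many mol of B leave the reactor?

For A: n = n₀ − 1ξ → 174 = 322 − 1ξ, giving ξ = 148 mol.
Outlet amounts (n = n₀ + ν ξ):
  A: 322 − 1(148) = 174
  B: 0 + 2(148) = 296

296 mol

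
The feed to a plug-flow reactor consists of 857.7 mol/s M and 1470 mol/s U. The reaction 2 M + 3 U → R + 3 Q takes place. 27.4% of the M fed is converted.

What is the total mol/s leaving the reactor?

2210 mol/s

M reacted = 0.274 × 857.7 = 235 mol/s; ν_M = −2, so ξ = 235/2 = 117.5 mol/s.
Outlet amounts (n = n₀ + ν ξ):
  M: 857.7 − 2(117.5) = 622.7
  U: 1470 − 3(117.5) = 1117
  R: 0 + 1(117.5) = 117.5
  Q: 0 + 3(117.5) = 352.5
Total out = 622.7 + 1117 + 117.5 + 352.5 = 2210 mol/s.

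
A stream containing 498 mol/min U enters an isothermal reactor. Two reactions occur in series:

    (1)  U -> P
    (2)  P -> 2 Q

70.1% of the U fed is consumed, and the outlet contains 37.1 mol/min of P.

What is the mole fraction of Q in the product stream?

Conversion of U: U consumed = 1ξ₁ = 0.701 × 498 → ξ₁ = 349.1 mol/min.
P balance: n_P = 0 + 1ξ₁ − 1ξ₂ = 37.1 → ξ₂ = (1·349.1 − 37.1)/1 = 312 mol/min.
Outlet amounts (n = n₀ + Σ ν·ξ):
  U: 498 − 1(349.1) = 148.9
  P: 0 + 1(349.1) − 1(312) = 37.1
  Q: 0 + 2(312) = 624
Total out = 810 mol/min; y_Q = 624 / 810 = 0.7704.

0.77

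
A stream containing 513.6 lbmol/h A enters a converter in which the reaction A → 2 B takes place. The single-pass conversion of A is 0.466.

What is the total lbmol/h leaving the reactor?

A reacted = 0.466 × 513.6 = 239.3 lbmol/h; ν_A = −1, so ξ = 239.3/1 = 239.3 lbmol/h.
Outlet amounts (n = n₀ + ν ξ):
  A: 513.6 − 1(239.3) = 274.3
  B: 0 + 2(239.3) = 478.7
Total out = 274.3 + 478.7 = 752.9 lbmol/h.

753 lbmol/h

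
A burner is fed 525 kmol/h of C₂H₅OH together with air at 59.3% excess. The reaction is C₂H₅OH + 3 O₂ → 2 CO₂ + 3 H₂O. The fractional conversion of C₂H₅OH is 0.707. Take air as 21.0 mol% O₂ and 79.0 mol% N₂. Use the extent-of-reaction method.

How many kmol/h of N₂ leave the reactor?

9440 kmol/h

Stoichiometric O₂ = 3 × 525 = 1575 kmol/h; O₂ fed = 1575 × 1.593 = 2509 kmol/h.
N₂ fed = 2509 × 79/21 = 9439 kmol/h.
Fuel reacted = 0.707 × 525 → ξ = 371.2 kmol/h.
Outlet (n = n₀ + ν ξ):
  C₂H₅OH: 525 − 1(371.2) = 153.8
  O₂: 2509 − 3(371.2) = 1395
  N₂: 9439 (inert)
  CO₂: 0 + 2(371.2) = 742.3
  H₂O: 0 + 3(371.2) = 1114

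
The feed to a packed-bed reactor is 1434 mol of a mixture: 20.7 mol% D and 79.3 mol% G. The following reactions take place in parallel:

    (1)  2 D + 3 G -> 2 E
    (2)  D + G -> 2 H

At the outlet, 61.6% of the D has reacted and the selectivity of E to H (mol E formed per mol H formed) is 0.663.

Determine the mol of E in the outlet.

104 mol

Conversion of D: D consumed = 0.616 × 296.8 = 182.9 mol = 2ξ₁ + 1ξ₂.
Selectivity: 2ξ₁ / (2ξ₂) = 0.663 → ξ₁ = 0.663 ξ₂.
Substitute: (2·0.663 + 1) ξ₂ = 182.9 → ξ₂ = 78.61 mol, ξ₁ = 52.12 mol.
Outlet amounts (n = n₀ + Σ ν·ξ):
  D: 296.8 − 2(52.12) − 1(78.61) = 114
  G: 1137 − 3(52.12) − 1(78.61) = 902.2
  E: 0 + 2(52.12) = 104.2
  H: 0 + 2(78.61) = 157.2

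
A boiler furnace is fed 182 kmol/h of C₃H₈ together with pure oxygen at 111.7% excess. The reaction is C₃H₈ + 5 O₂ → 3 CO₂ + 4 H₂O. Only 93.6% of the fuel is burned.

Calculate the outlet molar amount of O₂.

1070 kmol/h

Stoichiometric O₂ = 5 × 182 = 910 kmol/h; O₂ fed = 910 × 2.117 = 1926 kmol/h.
Fuel reacted = 0.936 × 182 → ξ = 170.4 kmol/h.
Outlet (n = n₀ + ν ξ):
  C₃H₈: 182 − 1(170.4) = 11.65
  O₂: 1926 − 5(170.4) = 1075
  CO₂: 0 + 3(170.4) = 511.1
  H₂O: 0 + 4(170.4) = 681.4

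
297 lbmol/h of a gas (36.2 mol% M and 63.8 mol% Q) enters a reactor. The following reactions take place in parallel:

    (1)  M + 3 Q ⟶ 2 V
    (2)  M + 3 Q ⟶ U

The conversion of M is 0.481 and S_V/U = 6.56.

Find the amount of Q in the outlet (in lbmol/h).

34.3 lbmol/h

Conversion of M: M consumed = 0.481 × 107.5 = 51.71 lbmol/h = 1ξ₁ + 1ξ₂.
Selectivity: 2ξ₁ / (1ξ₂) = 6.56 → ξ₁ = 3.28 ξ₂.
Substitute: (1·3.28 + 1) ξ₂ = 51.71 → ξ₂ = 12.08 lbmol/h, ξ₁ = 39.63 lbmol/h.
Outlet amounts (n = n₀ + Σ ν·ξ):
  M: 107.5 − 1(39.63) − 1(12.08) = 55.8
  Q: 189.5 − 3(39.63) − 3(12.08) = 34.34
  V: 0 + 2(39.63) = 79.26
  U: 0 + 1(12.08) = 12.08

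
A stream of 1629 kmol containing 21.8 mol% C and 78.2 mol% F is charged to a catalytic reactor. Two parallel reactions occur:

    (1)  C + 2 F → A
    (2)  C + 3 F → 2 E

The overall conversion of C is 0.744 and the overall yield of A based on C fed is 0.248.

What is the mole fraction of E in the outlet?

Yield of A: 1ξ₁ / 355.1 = 0.248 → ξ₁ = 88.07 kmol.
Conversion of C: 1ξ₁ + 1ξ₂ = 0.744 × 355.1 = 264.2 → ξ₂ = 176.1 kmol.
Outlet amounts (n = n₀ + Σ ν·ξ):
  C: 355.1 − 1(88.07) − 1(176.1) = 90.91
  F: 1274 − 2(88.07) − 3(176.1) = 569.3
  A: 0 + 1(88.07) = 88.07
  E: 0 + 2(176.1) = 352.3
Total out = 1101 kmol; y_E = 352.3 / 1101 = 0.3201.

0.32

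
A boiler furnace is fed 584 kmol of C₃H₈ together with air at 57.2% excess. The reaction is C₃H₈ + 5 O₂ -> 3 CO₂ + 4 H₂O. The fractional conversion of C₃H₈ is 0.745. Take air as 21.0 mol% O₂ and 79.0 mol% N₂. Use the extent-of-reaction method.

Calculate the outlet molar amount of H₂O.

Stoichiometric O₂ = 5 × 584 = 2920 kmol; O₂ fed = 2920 × 1.572 = 4590 kmol.
N₂ fed = 4590 × 79/21 = 17270 kmol.
Fuel reacted = 0.745 × 584 → ξ = 435.1 kmol.
Outlet (n = n₀ + ν ξ):
  C₃H₈: 584 − 1(435.1) = 148.9
  O₂: 4590 − 5(435.1) = 2415
  N₂: 17270 (inert)
  CO₂: 0 + 3(435.1) = 1305
  H₂O: 0 + 4(435.1) = 1740

1740 kmol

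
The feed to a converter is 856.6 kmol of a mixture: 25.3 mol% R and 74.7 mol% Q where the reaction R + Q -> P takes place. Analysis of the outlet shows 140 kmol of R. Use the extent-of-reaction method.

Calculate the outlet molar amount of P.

76.7 kmol

For R: n = n₀ − 1ξ → 140 = 216.7 − 1ξ, giving ξ = 76.72 kmol.
Outlet amounts (n = n₀ + ν ξ):
  R: 216.7 − 1(76.72) = 140
  Q: 639.9 − 1(76.72) = 563.2
  P: 0 + 1(76.72) = 76.72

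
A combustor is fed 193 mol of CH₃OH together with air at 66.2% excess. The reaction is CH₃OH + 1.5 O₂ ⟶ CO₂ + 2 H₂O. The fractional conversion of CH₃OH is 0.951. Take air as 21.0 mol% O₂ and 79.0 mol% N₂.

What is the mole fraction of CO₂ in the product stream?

Stoichiometric O₂ = 1.5 × 193 = 289.5 mol; O₂ fed = 289.5 × 1.662 = 481.1 mol.
N₂ fed = 481.1 × 79/21 = 1810 mol.
Fuel reacted = 0.951 × 193 → ξ = 183.5 mol.
Outlet (n = n₀ + ν ξ):
  CH₃OH: 193 − 1(183.5) = 9.457
  O₂: 481.1 − 1.5(183.5) = 205.8
  N₂: 1810 (inert)
  CO₂: 0 + 1(183.5) = 183.5
  H₂O: 0 + 2(183.5) = 367.1
Total out = 2576 mol; y_CO₂ = 183.5 / 2576 = 0.07125.

0.0713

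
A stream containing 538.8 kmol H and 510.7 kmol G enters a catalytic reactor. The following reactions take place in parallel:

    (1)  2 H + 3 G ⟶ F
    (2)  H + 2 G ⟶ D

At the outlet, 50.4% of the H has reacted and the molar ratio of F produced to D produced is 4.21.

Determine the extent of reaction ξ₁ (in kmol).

ξ₁ = 121 kmol

Conversion of H: H consumed = 0.504 × 538.8 = 271.6 kmol = 2ξ₁ + 1ξ₂.
Selectivity: 1ξ₁ / (1ξ₂) = 4.21 → ξ₁ = 4.21 ξ₂.
Substitute: (2·4.21 + 1) ξ₂ = 271.6 → ξ₂ = 28.83 kmol, ξ₁ = 121.4 kmol.
Outlet amounts (n = n₀ + Σ ν·ξ):
  H: 538.8 − 2(121.4) − 1(28.83) = 267.2
  G: 510.7 − 3(121.4) − 2(28.83) = 88.95
  F: 0 + 1(121.4) = 121.4
  D: 0 + 1(28.83) = 28.83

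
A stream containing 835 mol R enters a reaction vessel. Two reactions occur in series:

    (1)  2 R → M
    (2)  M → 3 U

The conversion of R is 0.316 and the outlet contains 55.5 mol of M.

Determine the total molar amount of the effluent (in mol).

Conversion of R: R consumed = 2ξ₁ = 0.316 × 835 → ξ₁ = 131.9 mol.
M balance: n_M = 0 + 1ξ₁ − 1ξ₂ = 55.5 → ξ₂ = (1·131.9 − 55.5)/1 = 76.43 mol.
Outlet amounts (n = n₀ + Σ ν·ξ):
  R: 835 − 2(131.9) = 571.1
  M: 0 + 1(131.9) − 1(76.43) = 55.5
  U: 0 + 3(76.43) = 229.3
Total out = 571.1 + 55.5 + 229.3 = 855.9 mol.

856 mol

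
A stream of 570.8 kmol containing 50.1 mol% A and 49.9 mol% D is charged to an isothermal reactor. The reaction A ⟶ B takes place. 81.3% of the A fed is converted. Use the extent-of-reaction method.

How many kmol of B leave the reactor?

232 kmol

A reacted = 0.813 × 286 = 232.5 kmol; ν_A = −1, so ξ = 232.5/1 = 232.5 kmol.
Outlet amounts (n = n₀ + ν ξ):
  A: 286 − 1(232.5) = 53.48
  B: 0 + 1(232.5) = 232.5
  D: 284.8 (inert)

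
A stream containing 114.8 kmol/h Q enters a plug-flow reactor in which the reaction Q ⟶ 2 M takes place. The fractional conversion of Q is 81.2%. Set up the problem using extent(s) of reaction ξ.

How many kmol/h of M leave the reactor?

186 kmol/h

Q reacted = 0.812 × 114.8 = 93.22 kmol/h; ν_Q = −1, so ξ = 93.22/1 = 93.22 kmol/h.
Outlet amounts (n = n₀ + ν ξ):
  Q: 114.8 − 1(93.22) = 21.58
  M: 0 + 2(93.22) = 186.4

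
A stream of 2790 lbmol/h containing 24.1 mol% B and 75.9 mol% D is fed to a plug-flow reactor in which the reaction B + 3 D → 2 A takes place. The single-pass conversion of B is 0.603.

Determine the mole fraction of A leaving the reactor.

B reacted = 0.603 × 672.4 = 405.5 lbmol/h; ν_B = −1, so ξ = 405.5/1 = 405.5 lbmol/h.
Outlet amounts (n = n₀ + ν ξ):
  B: 672.4 − 1(405.5) = 266.9
  D: 2118 − 3(405.5) = 901.3
  A: 0 + 2(405.5) = 810.9
Total out = 1979 lbmol/h; y_A = 810.9 / 1979 = 0.4097.

0.41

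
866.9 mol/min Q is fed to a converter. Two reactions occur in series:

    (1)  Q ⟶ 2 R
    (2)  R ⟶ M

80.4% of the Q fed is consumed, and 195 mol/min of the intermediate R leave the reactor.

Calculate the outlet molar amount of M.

Conversion of Q: Q consumed = 1ξ₁ = 0.804 × 866.9 → ξ₁ = 697 mol/min.
R balance: n_R = 0 + 2ξ₁ − 1ξ₂ = 195 → ξ₂ = (2·697 − 195)/1 = 1199 mol/min.
Outlet amounts (n = n₀ + Σ ν·ξ):
  Q: 866.9 − 1(697) = 169.9
  R: 0 + 2(697) − 1(1199) = 195
  M: 0 + 1(1199) = 1199

1200 mol/min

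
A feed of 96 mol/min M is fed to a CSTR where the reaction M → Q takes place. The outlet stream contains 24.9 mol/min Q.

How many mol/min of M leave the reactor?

71.1 mol/min

For Q: n = n₀ + 1ξ → 24.9 = 0 + 1ξ, giving ξ = 24.9 mol/min.
Outlet amounts (n = n₀ + ν ξ):
  M: 96 − 1(24.9) = 71.1
  Q: 0 + 1(24.9) = 24.9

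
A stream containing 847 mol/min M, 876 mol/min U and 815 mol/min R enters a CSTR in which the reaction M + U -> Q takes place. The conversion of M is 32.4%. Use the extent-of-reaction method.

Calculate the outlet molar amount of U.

602 mol/min

M reacted = 0.324 × 847 = 274.4 mol/min; ν_M = −1, so ξ = 274.4/1 = 274.4 mol/min.
Outlet amounts (n = n₀ + ν ξ):
  M: 847 − 1(274.4) = 572.6
  U: 876 − 1(274.4) = 601.6
  Q: 0 + 1(274.4) = 274.4
  R: 815 (inert)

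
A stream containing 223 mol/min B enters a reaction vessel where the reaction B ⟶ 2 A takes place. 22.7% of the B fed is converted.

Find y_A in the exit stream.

B reacted = 0.227 × 223 = 50.62 mol/min; ν_B = −1, so ξ = 50.62/1 = 50.62 mol/min.
Outlet amounts (n = n₀ + ν ξ):
  B: 223 − 1(50.62) = 172.4
  A: 0 + 2(50.62) = 101.2
Total out = 273.6 mol/min; y_A = 101.2 / 273.6 = 0.37.

0.37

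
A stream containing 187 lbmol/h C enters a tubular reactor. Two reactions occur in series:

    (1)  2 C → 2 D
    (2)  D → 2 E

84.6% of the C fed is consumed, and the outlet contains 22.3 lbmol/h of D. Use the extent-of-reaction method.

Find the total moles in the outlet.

Conversion of C: C consumed = 2ξ₁ = 0.846 × 187 → ξ₁ = 79.1 lbmol/h.
D balance: n_D = 0 + 2ξ₁ − 1ξ₂ = 22.3 → ξ₂ = (2·79.1 − 22.3)/1 = 135.9 lbmol/h.
Outlet amounts (n = n₀ + Σ ν·ξ):
  C: 187 − 2(79.1) = 28.8
  D: 0 + 2(79.1) − 1(135.9) = 22.3
  E: 0 + 2(135.9) = 271.8
Total out = 28.8 + 22.3 + 271.8 = 322.9 lbmol/h.

323 lbmol/h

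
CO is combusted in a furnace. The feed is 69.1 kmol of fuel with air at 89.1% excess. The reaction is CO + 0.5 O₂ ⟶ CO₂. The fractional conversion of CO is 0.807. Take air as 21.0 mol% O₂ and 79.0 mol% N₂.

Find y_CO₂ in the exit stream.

0.158

Stoichiometric O₂ = 0.5 × 69.1 = 34.55 kmol; O₂ fed = 34.55 × 1.891 = 65.33 kmol.
N₂ fed = 65.33 × 79/21 = 245.8 kmol.
Fuel reacted = 0.807 × 69.1 → ξ = 55.76 kmol.
Outlet (n = n₀ + ν ξ):
  CO: 69.1 − 1(55.76) = 13.34
  O₂: 65.33 − 0.5(55.76) = 37.45
  N₂: 245.8 (inert)
  CO₂: 0 + 1(55.76) = 55.76
Total out = 352.3 kmol; y_CO₂ = 55.76 / 352.3 = 0.1583.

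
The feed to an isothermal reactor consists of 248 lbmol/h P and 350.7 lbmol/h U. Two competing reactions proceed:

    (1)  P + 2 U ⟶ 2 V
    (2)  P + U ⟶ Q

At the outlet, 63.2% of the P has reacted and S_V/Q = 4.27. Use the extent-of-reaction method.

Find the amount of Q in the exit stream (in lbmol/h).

50 lbmol/h

Conversion of P: P consumed = 0.632 × 248 = 156.7 lbmol/h = 1ξ₁ + 1ξ₂.
Selectivity: 2ξ₁ / (1ξ₂) = 4.27 → ξ₁ = 2.135 ξ₂.
Substitute: (1·2.135 + 1) ξ₂ = 156.7 → ξ₂ = 50 lbmol/h, ξ₁ = 106.7 lbmol/h.
Outlet amounts (n = n₀ + Σ ν·ξ):
  P: 248 − 1(106.7) − 1(50) = 91.26
  U: 350.7 − 2(106.7) − 1(50) = 87.22
  V: 0 + 2(106.7) = 213.5
  Q: 0 + 1(50) = 50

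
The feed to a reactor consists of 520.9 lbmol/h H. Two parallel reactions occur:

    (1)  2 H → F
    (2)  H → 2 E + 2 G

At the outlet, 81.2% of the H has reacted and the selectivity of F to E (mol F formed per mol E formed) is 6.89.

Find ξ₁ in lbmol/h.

ξ₁ = 204 lbmol/h

Conversion of H: H consumed = 0.812 × 520.9 = 423 lbmol/h = 2ξ₁ + 1ξ₂.
Selectivity: 1ξ₁ / (2ξ₂) = 6.89 → ξ₁ = 13.78 ξ₂.
Substitute: (2·13.78 + 1) ξ₂ = 423 → ξ₂ = 14.81 lbmol/h, ξ₁ = 204.1 lbmol/h.
Outlet amounts (n = n₀ + Σ ν·ξ):
  H: 520.9 − 2(204.1) − 1(14.81) = 97.93
  F: 0 + 1(204.1) = 204.1
  E: 0 + 2(14.81) = 29.62
  G: 0 + 2(14.81) = 29.62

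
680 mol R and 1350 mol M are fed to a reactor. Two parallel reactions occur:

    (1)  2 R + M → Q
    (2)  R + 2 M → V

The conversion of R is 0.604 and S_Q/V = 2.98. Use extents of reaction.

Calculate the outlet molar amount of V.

59 mol

Conversion of R: R consumed = 0.604 × 680 = 410.7 mol = 2ξ₁ + 1ξ₂.
Selectivity: 1ξ₁ / (1ξ₂) = 2.98 → ξ₁ = 2.98 ξ₂.
Substitute: (2·2.98 + 1) ξ₂ = 410.7 → ξ₂ = 59.01 mol, ξ₁ = 175.9 mol.
Outlet amounts (n = n₀ + Σ ν·ξ):
  R: 680 − 2(175.9) − 1(59.01) = 269.3
  M: 1350 − 1(175.9) − 2(59.01) = 1056
  Q: 0 + 1(175.9) = 175.9
  V: 0 + 1(59.01) = 59.01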